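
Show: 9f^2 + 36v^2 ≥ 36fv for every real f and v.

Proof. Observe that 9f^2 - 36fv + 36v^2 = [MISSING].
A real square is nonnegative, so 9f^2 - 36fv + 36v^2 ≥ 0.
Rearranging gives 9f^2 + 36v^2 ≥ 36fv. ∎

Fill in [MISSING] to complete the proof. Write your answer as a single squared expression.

9f^2 - 36fv + 36v^2 is a perfect-square trinomial: the outer terms are (3f)^2 and (6v)^2, and the cross term is -2·3f·6v.
So 9f^2 - 36fv + 36v^2 = (3f - 6v)^2 ≥ 0.

(3f - 6v)^2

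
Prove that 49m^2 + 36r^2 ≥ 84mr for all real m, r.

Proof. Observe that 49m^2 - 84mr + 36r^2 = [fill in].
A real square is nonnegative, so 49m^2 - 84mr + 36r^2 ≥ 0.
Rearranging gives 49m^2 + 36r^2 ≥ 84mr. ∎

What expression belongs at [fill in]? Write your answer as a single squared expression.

(7m - 6r)^2

The leading and trailing coefficients are 7^2 and 6^2, and 84 = 2·7·6, so the trinomial is (7m - 6r)^2.
Hence 49m^2 - 84mr + 36r^2 ≥ 0.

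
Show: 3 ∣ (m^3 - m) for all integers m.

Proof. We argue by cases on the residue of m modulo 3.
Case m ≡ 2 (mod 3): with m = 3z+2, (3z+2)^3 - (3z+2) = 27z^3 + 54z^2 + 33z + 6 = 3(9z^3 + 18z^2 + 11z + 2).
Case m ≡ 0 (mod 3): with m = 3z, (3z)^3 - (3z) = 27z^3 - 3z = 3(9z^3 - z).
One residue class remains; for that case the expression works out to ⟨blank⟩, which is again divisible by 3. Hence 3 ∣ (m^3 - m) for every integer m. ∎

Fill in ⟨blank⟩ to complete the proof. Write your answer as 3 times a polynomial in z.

Only m ≡ 1 (mod 3) is unaccounted for. Put m = 3z+1:
(3z+1)^3 - (3z+1) expands to 27z^3 + 27z^2 + 6z,
and factoring out 3 leaves 3(9z^3 + 9z^2 + 2z).

3(9z^3 + 9z^2 + 2z)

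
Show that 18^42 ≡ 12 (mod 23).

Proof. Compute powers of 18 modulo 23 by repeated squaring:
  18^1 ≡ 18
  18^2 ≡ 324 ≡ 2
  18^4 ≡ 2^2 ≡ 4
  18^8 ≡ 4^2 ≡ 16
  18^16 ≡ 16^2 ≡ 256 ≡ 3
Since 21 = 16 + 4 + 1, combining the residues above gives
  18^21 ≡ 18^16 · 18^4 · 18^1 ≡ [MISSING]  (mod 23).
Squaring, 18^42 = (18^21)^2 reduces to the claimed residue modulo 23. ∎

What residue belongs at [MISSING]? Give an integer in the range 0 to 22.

Multiply the listed residues: 3 · 4 · 18 = 12 → 216.
Reducing modulo 23: 216 = 9·23 + 9, so 18^21 ≡ 9.

9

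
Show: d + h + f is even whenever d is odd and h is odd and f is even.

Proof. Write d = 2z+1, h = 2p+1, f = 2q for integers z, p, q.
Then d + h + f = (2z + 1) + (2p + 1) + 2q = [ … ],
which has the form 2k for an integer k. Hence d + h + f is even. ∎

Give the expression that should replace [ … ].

2(p + q + z + 1)

(2z + 1) + (2p + 1) + 2q = 2p + 2q + 2z + 2
= 2(p + q + z + 1).
Since p + q + z + 1 is an integer, the sum is of the form 2k for an integer k.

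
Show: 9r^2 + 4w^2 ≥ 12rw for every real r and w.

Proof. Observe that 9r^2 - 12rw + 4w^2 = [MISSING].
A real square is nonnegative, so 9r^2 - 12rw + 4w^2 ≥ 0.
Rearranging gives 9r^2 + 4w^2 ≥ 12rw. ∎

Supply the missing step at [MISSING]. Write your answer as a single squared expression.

9r^2 - 12rw + 4w^2 is a perfect-square trinomial: the outer terms are (3r)^2 and (2w)^2, and the cross term is -2·3r·2w.
So 9r^2 - 12rw + 4w^2 = (3r - 2w)^2 ≥ 0.

(3r - 2w)^2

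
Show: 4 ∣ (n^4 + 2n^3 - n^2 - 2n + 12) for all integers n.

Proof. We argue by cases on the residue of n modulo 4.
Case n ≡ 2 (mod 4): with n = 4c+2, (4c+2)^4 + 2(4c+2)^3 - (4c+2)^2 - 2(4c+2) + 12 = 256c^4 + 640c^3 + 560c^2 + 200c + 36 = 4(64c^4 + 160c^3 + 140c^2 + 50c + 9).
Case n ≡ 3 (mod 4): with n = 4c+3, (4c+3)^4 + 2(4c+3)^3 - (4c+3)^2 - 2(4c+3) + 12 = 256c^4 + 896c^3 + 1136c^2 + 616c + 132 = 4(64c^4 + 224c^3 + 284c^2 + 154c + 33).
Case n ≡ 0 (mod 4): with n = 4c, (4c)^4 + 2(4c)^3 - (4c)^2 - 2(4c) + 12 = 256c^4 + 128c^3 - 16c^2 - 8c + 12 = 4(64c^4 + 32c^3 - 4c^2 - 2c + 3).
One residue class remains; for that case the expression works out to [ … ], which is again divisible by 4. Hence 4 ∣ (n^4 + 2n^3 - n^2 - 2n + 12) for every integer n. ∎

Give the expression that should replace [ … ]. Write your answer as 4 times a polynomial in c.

Only n ≡ 1 (mod 4) is unaccounted for. Put n = 4c+1:
(4c+1)^4 + 2(4c+1)^3 - (4c+1)^2 - 2(4c+1) + 12 expands to 256c^4 + 384c^3 + 176c^2 + 24c + 12,
and factoring out 4 leaves 4(64c^4 + 96c^3 + 44c^2 + 6c + 3).

4(64c^4 + 96c^3 + 44c^2 + 6c + 3)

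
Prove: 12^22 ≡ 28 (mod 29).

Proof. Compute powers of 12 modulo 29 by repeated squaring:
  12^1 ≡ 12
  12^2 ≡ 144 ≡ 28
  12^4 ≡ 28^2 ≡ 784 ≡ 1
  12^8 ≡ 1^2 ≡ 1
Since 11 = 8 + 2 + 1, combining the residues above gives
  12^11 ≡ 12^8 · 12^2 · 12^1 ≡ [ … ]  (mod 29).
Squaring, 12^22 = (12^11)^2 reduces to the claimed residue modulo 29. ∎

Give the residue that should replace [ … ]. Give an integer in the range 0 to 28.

17

Multiply the listed residues: 1 · 28 · 12 = 28 → 336.
Reducing modulo 29: 336 = 11·29 + 17, so 12^11 ≡ 17.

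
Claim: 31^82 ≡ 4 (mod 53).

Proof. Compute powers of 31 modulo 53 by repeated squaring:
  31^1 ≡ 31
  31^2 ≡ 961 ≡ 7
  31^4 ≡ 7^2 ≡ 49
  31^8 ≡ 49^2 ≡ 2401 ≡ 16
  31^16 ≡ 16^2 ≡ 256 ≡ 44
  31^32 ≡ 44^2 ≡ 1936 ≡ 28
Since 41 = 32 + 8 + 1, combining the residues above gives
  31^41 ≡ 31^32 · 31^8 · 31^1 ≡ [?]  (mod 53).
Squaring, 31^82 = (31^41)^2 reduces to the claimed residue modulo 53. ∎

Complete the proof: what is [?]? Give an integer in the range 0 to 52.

Multiply the listed residues: 28 · 16 · 31 = 448 → 13888.
Reducing modulo 53: 13888 = 262·53 + 2, so 31^41 ≡ 2.

2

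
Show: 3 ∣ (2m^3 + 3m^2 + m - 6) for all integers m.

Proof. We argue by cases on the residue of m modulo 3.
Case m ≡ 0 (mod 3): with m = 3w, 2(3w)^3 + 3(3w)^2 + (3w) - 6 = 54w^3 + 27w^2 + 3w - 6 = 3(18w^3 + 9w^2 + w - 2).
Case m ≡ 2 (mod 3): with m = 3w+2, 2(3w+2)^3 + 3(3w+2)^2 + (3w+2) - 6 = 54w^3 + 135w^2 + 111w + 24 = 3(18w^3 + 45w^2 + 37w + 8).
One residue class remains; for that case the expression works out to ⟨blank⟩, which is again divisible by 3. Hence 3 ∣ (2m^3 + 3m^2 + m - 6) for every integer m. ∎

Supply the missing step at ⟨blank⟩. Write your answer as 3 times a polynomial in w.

The residues treated are {0, 2}, so the missing case is m ≡ 1 (mod 3); write m = 3w+1.
Then 2(3w+1)^3 + 3(3w+1)^2 + (3w+1) - 6 = 54w^3 + 81w^2 + 39w = 3(18w^3 + 27w^2 + 13w).

3(18w^3 + 27w^2 + 13w)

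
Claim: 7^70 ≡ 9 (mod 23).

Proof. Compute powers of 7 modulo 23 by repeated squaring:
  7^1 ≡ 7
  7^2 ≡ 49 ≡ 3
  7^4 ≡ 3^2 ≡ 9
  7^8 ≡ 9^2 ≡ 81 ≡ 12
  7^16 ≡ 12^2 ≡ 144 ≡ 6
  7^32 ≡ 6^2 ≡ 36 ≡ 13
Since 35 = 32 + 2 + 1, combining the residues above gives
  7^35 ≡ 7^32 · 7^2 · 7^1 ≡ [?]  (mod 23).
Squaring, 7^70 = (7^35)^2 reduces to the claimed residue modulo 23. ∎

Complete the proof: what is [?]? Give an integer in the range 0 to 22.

20

Multiply the listed residues: 13 · 3 · 7 = 39 → 273.
Reducing modulo 23: 273 = 11·23 + 20, so 7^35 ≡ 20.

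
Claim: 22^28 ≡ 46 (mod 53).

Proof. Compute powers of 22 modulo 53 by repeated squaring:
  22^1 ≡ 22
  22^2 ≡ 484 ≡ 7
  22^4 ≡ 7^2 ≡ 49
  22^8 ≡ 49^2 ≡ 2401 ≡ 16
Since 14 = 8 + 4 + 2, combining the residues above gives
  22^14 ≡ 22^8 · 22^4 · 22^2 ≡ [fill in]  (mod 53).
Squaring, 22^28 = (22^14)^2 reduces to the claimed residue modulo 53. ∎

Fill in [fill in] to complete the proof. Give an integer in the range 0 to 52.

29

Multiply the listed residues: 16 · 49 · 7 = 784 → 5488.
Reducing modulo 53: 5488 = 103·53 + 29, so 22^14 ≡ 29.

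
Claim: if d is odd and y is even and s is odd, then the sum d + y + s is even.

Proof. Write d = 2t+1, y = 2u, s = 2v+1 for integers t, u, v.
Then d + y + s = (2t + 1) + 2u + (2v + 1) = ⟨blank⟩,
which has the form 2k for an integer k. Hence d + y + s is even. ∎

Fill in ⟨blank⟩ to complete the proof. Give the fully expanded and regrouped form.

(2t + 1) + 2u + (2v + 1) = 2t + 2u + 2v + 2
= 2(t + u + v + 1).
Since t + u + v + 1 is an integer, the sum is of the form 2k for an integer k.

2(t + u + v + 1)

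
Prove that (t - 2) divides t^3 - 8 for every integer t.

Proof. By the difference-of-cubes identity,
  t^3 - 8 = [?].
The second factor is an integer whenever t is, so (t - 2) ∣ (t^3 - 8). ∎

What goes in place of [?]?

(t - 2)(t^2 + 2t + 4)

Polynomial division of t^3 - 8 by t - 2 leaves remainder 0 and quotient t^2 + 2t + 4.
Hence t^3 - 8 = (t - 2)(t^2 + 2t + 4).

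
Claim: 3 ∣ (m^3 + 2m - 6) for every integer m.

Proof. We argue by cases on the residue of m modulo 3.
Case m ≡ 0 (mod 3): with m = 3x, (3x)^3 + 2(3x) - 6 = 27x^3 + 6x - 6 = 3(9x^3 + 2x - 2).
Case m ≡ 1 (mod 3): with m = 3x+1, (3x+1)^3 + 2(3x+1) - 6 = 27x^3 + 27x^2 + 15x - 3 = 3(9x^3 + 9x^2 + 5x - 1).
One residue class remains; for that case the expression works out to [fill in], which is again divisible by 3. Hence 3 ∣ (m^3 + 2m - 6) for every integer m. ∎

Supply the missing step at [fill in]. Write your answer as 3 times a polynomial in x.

3(9x^3 + 18x^2 + 14x + 2)

Only m ≡ 2 (mod 3) is unaccounted for. Put m = 3x+2:
(3x+2)^3 + 2(3x+2) - 6 expands to 27x^3 + 54x^2 + 42x + 6,
and factoring out 3 leaves 3(9x^3 + 18x^2 + 14x + 2).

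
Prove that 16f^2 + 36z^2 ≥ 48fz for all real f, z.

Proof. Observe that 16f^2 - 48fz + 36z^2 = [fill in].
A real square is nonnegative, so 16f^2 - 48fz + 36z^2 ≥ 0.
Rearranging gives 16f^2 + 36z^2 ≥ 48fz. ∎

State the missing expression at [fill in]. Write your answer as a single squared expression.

The leading and trailing coefficients are 4^2 and 6^2, and 48 = 2·4·6, so the trinomial is (4f - 6z)^2.
Hence 16f^2 - 48fz + 36z^2 ≥ 0.

(4f - 6z)^2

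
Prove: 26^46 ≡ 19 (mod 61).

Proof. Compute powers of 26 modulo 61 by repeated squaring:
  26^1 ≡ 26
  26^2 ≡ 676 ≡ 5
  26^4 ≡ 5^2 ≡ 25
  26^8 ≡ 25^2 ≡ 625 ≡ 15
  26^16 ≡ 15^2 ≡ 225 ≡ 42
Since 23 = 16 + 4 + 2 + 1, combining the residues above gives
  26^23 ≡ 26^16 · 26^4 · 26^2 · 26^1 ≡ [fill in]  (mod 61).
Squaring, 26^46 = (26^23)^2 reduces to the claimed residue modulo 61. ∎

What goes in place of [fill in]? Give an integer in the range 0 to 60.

Multiply the listed residues: 42 · 25 · 5 · 26 = 1050 → 5250 → 136500.
Reducing modulo 61: 136500 = 2237·61 + 43, so 26^23 ≡ 43.

43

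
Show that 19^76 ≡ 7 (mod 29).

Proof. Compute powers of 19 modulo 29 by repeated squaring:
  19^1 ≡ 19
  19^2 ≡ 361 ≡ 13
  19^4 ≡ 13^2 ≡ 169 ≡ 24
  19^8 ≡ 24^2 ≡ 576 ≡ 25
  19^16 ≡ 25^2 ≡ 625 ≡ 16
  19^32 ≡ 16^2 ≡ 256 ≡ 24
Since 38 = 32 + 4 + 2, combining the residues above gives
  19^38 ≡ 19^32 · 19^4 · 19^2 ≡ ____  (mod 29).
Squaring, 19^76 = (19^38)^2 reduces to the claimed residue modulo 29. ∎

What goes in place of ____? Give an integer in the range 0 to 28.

19^32 · 19^4 · 19^2 ≡ 24 · 24 · 13 = 7488.
7488 mod 29 = 6, so 19^38 ≡ 6 (mod 29).

6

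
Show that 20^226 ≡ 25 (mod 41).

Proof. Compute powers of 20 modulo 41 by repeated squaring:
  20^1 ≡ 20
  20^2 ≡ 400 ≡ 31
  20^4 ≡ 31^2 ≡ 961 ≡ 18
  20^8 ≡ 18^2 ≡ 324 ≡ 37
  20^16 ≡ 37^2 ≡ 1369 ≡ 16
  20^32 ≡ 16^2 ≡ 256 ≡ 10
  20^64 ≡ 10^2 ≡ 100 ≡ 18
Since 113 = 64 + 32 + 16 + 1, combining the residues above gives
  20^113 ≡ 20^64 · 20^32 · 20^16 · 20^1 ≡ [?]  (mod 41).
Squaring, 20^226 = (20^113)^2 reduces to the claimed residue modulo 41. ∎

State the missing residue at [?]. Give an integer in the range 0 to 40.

Multiply the listed residues: 18 · 10 · 16 · 20 = 180 → 2880 → 57600.
Reducing modulo 41: 57600 = 1404·41 + 36, so 20^113 ≡ 36.

36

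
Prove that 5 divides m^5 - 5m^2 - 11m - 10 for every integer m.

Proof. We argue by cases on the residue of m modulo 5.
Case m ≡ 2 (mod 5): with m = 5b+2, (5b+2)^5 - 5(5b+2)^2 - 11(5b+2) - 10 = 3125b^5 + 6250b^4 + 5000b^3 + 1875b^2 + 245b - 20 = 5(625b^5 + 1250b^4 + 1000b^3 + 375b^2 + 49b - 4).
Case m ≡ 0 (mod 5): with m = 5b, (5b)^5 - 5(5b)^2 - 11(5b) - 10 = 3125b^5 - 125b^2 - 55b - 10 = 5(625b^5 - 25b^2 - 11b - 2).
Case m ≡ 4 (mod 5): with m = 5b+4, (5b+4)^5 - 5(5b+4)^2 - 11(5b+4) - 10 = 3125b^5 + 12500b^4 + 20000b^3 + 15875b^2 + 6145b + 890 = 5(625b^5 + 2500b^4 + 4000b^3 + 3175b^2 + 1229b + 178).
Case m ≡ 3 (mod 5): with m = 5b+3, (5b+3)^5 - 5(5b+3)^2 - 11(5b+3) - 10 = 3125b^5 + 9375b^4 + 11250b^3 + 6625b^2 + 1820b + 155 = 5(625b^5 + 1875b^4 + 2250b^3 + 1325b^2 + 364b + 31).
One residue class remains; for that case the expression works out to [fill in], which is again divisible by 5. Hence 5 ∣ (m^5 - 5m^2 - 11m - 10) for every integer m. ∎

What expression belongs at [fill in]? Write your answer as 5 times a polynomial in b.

5(625b^5 + 625b^4 + 250b^3 + 25b^2 - 16b - 5)

Only m ≡ 1 (mod 5) is unaccounted for. Put m = 5b+1:
(5b+1)^5 - 5(5b+1)^2 - 11(5b+1) - 10 expands to 3125b^5 + 3125b^4 + 1250b^3 + 125b^2 - 80b - 25,
and factoring out 5 leaves 5(625b^5 + 625b^4 + 250b^3 + 25b^2 - 16b - 5).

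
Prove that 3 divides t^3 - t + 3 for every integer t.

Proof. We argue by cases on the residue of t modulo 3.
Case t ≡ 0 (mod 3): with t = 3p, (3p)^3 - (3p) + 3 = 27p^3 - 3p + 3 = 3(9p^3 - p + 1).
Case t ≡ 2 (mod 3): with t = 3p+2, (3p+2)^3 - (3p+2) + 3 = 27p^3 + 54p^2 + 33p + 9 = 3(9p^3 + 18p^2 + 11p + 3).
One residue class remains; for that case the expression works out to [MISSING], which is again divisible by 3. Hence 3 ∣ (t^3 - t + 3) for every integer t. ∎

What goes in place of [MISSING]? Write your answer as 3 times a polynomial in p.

3(9p^3 + 9p^2 + 2p + 1)

Only t ≡ 1 (mod 3) is unaccounted for. Put t = 3p+1:
(3p+1)^3 - (3p+1) + 3 expands to 27p^3 + 27p^2 + 6p + 3,
and factoring out 3 leaves 3(9p^3 + 9p^2 + 2p + 1).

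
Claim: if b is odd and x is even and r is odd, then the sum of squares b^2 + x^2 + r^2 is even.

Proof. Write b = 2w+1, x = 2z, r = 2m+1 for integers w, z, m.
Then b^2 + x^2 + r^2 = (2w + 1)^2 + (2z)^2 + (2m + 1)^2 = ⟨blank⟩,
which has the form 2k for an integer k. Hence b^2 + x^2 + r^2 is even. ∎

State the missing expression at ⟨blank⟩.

Expanding: (2w + 1)^2 + (2z)^2 + (2m + 1)^2 = 4m^2 + 4m + 4w^2 + 4w + 4z^2 + 2.
Every term is even; pulling out the factor of 2 gives 2(2m^2 + 2m + 2w^2 + 2w + 2z^2 + 1).

2(2m^2 + 2m + 2w^2 + 2w + 2z^2 + 1)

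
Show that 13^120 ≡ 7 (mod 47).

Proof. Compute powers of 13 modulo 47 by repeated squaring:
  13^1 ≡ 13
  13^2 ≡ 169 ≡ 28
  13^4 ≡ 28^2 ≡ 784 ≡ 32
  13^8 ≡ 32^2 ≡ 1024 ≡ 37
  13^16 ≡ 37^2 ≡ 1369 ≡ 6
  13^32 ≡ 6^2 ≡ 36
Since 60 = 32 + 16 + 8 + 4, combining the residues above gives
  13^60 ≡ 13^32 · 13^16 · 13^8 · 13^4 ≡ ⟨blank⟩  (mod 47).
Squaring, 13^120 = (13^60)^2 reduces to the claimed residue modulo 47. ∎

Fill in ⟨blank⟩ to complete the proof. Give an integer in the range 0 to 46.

13^32 · 13^16 · 13^8 · 13^4 ≡ 36 · 6 · 37 · 32 = 255744.
255744 mod 47 = 17, so 13^60 ≡ 17 (mod 47).

17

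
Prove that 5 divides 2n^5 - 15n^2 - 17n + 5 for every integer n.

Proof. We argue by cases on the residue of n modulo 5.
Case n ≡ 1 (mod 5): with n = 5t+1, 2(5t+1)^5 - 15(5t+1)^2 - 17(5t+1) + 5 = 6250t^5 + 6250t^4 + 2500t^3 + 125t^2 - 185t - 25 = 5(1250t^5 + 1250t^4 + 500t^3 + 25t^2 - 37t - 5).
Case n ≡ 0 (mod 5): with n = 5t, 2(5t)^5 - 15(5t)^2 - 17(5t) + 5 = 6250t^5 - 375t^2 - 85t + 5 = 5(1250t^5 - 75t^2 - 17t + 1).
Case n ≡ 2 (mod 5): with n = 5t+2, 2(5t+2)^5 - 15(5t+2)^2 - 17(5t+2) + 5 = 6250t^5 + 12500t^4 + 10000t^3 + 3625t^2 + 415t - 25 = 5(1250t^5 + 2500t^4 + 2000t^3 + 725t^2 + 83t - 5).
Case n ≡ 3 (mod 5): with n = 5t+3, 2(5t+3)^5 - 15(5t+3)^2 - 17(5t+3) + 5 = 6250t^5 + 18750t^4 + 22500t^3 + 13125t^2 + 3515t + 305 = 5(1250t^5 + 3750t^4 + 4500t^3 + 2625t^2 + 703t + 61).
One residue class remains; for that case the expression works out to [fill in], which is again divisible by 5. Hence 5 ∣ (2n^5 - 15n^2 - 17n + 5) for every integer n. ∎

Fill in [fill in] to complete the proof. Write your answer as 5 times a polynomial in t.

5(1250t^5 + 5000t^4 + 8000t^3 + 6325t^2 + 2423t + 349)

The residues treated are {1, 0, 2, 3}, so the missing case is n ≡ 4 (mod 5); write n = 5t+4.
Then 2(5t+4)^5 - 15(5t+4)^2 - 17(5t+4) + 5 = 6250t^5 + 25000t^4 + 40000t^3 + 31625t^2 + 12115t + 1745 = 5(1250t^5 + 5000t^4 + 8000t^3 + 6325t^2 + 2423t + 349).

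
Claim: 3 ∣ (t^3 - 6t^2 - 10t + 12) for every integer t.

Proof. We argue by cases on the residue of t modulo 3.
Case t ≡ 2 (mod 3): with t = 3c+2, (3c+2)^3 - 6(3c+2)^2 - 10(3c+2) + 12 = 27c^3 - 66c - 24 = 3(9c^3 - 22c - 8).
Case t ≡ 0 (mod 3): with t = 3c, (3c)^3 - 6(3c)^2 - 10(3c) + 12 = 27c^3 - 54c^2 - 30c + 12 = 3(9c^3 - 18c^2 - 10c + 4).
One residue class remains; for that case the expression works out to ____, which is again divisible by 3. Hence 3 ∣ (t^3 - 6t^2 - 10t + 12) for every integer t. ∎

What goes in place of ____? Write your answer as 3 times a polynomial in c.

3(9c^3 - 9c^2 - 19c - 1)

The residues treated are {2, 0}, so the missing case is t ≡ 1 (mod 3); write t = 3c+1.
Then (3c+1)^3 - 6(3c+1)^2 - 10(3c+1) + 12 = 27c^3 - 27c^2 - 57c - 3 = 3(9c^3 - 9c^2 - 19c - 1).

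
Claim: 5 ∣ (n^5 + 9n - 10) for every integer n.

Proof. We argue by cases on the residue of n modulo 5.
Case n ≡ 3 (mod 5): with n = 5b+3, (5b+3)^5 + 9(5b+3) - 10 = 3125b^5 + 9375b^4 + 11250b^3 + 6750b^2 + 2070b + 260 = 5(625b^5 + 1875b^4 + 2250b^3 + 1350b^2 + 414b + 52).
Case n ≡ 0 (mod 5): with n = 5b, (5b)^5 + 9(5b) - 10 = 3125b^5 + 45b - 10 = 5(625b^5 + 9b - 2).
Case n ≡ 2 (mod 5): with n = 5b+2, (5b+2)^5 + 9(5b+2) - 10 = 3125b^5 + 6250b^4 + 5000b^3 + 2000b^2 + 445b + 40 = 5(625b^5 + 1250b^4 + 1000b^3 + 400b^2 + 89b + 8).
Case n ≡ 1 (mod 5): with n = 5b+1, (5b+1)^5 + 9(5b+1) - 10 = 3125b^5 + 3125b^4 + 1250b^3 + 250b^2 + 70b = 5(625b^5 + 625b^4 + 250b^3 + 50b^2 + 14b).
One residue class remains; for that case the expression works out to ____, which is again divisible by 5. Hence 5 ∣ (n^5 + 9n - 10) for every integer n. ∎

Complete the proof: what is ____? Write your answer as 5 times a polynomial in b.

5(625b^5 + 2500b^4 + 4000b^3 + 3200b^2 + 1289b + 210)

Only n ≡ 4 (mod 5) is unaccounted for. Put n = 5b+4:
(5b+4)^5 + 9(5b+4) - 10 expands to 3125b^5 + 12500b^4 + 20000b^3 + 16000b^2 + 6445b + 1050,
and factoring out 5 leaves 5(625b^5 + 2500b^4 + 4000b^3 + 3200b^2 + 1289b + 210).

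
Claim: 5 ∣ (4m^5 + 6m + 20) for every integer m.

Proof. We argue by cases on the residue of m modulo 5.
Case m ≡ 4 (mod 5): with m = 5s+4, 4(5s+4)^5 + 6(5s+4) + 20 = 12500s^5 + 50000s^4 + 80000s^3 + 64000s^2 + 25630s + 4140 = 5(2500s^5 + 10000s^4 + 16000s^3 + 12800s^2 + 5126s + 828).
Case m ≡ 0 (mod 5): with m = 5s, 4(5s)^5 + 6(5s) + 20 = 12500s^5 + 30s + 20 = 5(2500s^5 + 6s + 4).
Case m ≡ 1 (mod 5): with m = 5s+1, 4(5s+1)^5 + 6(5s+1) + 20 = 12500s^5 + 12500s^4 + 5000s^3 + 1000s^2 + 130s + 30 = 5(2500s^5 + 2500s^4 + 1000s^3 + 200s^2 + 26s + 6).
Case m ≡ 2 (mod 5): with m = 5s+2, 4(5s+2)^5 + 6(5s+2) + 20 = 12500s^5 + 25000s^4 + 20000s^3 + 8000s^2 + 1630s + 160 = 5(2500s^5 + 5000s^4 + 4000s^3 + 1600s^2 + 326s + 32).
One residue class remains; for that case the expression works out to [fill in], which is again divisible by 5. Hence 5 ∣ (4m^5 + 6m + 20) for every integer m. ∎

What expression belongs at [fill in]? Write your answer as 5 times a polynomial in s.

5(2500s^5 + 7500s^4 + 9000s^3 + 5400s^2 + 1626s + 202)

Only m ≡ 3 (mod 5) is unaccounted for. Put m = 5s+3:
4(5s+3)^5 + 6(5s+3) + 20 expands to 12500s^5 + 37500s^4 + 45000s^3 + 27000s^2 + 8130s + 1010,
and factoring out 5 leaves 5(2500s^5 + 7500s^4 + 9000s^3 + 5400s^2 + 1626s + 202).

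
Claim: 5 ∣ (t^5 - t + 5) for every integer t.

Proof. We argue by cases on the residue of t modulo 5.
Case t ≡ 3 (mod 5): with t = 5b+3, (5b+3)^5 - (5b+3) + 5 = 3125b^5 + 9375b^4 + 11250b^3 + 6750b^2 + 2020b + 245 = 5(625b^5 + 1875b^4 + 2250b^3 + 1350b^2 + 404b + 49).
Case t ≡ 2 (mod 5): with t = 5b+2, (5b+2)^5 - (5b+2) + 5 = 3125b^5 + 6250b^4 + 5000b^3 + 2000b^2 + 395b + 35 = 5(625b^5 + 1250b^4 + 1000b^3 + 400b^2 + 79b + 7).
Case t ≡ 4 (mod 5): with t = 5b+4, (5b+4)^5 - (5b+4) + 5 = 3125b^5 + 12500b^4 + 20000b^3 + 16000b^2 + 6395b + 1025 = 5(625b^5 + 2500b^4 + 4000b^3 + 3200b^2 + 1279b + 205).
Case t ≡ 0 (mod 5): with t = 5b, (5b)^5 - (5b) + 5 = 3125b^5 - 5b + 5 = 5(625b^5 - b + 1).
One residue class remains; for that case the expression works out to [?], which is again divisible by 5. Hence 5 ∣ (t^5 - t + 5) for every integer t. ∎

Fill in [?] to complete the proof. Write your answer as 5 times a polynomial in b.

5(625b^5 + 625b^4 + 250b^3 + 50b^2 + 4b + 1)

Only t ≡ 1 (mod 5) is unaccounted for. Put t = 5b+1:
(5b+1)^5 - (5b+1) + 5 expands to 3125b^5 + 3125b^4 + 1250b^3 + 250b^2 + 20b + 5,
and factoring out 5 leaves 5(625b^5 + 625b^4 + 250b^3 + 50b^2 + 4b + 1).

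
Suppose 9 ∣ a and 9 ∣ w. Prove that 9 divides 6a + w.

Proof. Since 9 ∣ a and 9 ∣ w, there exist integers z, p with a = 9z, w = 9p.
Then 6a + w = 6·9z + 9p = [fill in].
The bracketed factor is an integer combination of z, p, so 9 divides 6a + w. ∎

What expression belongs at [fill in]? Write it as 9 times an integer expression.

9(p + 6z)

Each term has a factor of 9: 6·9z + 9p = 9·(p + 6z).
Since p + 6z is an integer, 9 ∣ (6a + w).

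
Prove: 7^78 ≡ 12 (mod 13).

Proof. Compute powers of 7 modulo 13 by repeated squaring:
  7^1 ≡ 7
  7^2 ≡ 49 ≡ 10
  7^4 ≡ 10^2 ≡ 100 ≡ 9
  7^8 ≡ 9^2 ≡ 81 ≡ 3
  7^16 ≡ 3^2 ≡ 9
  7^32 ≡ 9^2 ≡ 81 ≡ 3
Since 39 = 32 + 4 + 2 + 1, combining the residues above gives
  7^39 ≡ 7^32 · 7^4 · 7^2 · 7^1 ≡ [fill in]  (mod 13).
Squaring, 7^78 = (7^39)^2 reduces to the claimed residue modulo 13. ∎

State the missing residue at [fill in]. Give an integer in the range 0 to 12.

Multiply the listed residues: 3 · 9 · 10 · 7 = 27 → 270 → 1890.
Reducing modulo 13: 1890 = 145·13 + 5, so 7^39 ≡ 5.

5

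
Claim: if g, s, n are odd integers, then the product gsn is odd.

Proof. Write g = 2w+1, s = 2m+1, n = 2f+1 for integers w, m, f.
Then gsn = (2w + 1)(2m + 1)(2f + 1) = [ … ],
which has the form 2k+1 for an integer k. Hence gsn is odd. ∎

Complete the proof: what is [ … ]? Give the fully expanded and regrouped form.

Expanding: (2w + 1)(2m + 1)(2f + 1) = 8fmw + 4fm + 4fw + 2f + 4mw + 2m + 2w + 1.
Every term except the constant is even, so this is 2(4fmw + 2fm + 2fw + f + 2mw + m + w) + 1,
and 4fmw + 2fm + 2fw + f + 2mw + m + w ∈ ℤ gives the required form.

2(4fmw + 2fm + 2fw + f + 2mw + m + w) + 1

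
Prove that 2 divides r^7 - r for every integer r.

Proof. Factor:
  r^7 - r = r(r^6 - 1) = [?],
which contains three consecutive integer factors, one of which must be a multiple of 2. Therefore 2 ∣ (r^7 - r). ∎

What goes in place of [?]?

(r - 1)r(r + 1)(r^4 + r^2 + 1)

r^6 - 1 = (r^2 - 1)(r^4 + r^2 + 1), and r^2 - 1 = (r-1)(r+1).
So r(r^6 - 1) = (r - 1)r(r + 1)(r^4 + r^2 + 1).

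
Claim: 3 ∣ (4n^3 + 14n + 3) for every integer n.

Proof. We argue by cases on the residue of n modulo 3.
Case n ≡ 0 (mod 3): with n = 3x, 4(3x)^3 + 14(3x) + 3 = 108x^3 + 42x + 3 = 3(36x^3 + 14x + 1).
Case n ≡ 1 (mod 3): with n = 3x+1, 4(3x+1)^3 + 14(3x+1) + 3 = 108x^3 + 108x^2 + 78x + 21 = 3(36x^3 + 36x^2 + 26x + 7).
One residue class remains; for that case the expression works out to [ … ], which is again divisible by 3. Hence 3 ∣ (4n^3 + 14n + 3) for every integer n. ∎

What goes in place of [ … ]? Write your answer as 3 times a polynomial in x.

The residues treated are {0, 1}, so the missing case is n ≡ 2 (mod 3); write n = 3x+2.
Then 4(3x+2)^3 + 14(3x+2) + 3 = 108x^3 + 216x^2 + 186x + 63 = 3(36x^3 + 72x^2 + 62x + 21).

3(36x^3 + 72x^2 + 62x + 21)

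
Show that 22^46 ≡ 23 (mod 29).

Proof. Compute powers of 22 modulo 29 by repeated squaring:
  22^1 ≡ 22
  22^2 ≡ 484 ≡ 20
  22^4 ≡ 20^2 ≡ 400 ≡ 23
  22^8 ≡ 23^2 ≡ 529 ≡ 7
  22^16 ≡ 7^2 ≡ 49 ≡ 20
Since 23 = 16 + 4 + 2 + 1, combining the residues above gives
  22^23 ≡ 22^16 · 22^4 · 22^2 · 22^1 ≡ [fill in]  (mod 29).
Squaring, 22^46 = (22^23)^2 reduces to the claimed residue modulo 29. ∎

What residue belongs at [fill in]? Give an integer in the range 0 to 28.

Multiply the listed residues: 20 · 23 · 20 · 22 = 460 → 9200 → 202400.
Reducing modulo 29: 202400 = 6979·29 + 9, so 22^23 ≡ 9.

9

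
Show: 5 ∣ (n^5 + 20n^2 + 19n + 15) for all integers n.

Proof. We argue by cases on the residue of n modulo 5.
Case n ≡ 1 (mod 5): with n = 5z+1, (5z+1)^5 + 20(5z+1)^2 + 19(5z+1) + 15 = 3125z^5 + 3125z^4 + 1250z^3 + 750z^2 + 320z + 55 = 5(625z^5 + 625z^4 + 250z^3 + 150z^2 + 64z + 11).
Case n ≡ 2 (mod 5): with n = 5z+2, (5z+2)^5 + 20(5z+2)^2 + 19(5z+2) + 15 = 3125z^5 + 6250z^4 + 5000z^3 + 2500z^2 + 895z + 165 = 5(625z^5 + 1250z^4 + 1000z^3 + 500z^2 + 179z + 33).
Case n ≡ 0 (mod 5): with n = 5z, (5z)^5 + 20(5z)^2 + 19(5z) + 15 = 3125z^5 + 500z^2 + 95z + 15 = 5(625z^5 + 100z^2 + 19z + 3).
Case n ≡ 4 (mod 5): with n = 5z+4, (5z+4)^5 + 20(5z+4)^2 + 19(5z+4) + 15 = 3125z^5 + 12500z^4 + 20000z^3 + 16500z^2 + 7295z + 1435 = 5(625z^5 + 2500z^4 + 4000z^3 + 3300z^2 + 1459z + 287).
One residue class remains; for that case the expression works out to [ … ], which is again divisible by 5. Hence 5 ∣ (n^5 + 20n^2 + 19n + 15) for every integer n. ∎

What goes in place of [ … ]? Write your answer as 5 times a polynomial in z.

Only n ≡ 3 (mod 5) is unaccounted for. Put n = 5z+3:
(5z+3)^5 + 20(5z+3)^2 + 19(5z+3) + 15 expands to 3125z^5 + 9375z^4 + 11250z^3 + 7250z^2 + 2720z + 495,
and factoring out 5 leaves 5(625z^5 + 1875z^4 + 2250z^3 + 1450z^2 + 544z + 99).

5(625z^5 + 1875z^4 + 2250z^3 + 1450z^2 + 544z + 99)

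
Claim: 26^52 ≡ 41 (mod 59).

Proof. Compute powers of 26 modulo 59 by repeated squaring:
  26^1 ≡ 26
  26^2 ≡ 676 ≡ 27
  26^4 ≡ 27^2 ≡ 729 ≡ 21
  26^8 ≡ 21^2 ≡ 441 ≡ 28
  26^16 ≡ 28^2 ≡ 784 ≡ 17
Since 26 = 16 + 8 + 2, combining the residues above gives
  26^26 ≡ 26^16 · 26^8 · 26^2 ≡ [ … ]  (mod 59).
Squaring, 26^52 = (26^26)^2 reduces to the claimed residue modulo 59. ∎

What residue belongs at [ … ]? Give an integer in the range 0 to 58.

Multiply the listed residues: 17 · 28 · 27 = 476 → 12852.
Reducing modulo 59: 12852 = 217·59 + 49, so 26^26 ≡ 49.

49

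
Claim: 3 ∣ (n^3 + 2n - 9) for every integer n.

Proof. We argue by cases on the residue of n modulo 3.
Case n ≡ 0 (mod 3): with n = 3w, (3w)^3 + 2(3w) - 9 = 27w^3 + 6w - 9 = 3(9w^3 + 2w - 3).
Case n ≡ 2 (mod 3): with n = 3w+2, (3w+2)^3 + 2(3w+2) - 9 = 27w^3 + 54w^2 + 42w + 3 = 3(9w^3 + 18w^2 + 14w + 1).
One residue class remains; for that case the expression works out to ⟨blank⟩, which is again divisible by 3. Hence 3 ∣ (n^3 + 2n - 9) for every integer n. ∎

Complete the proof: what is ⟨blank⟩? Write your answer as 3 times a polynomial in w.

Only n ≡ 1 (mod 3) is unaccounted for. Put n = 3w+1:
(3w+1)^3 + 2(3w+1) - 9 expands to 27w^3 + 27w^2 + 15w - 6,
and factoring out 3 leaves 3(9w^3 + 9w^2 + 5w - 2).

3(9w^3 + 9w^2 + 5w - 2)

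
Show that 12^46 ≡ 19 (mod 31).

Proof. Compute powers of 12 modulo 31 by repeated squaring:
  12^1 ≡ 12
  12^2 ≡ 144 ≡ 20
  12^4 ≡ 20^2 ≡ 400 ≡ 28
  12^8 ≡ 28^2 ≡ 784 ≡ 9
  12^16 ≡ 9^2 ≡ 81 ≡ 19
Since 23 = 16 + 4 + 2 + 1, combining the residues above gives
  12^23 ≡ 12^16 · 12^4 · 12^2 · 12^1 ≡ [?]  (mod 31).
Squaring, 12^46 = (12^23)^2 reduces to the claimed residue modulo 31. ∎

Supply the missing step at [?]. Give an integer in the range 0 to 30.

Multiply the listed residues: 19 · 28 · 20 · 12 = 532 → 10640 → 127680.
Reducing modulo 31: 127680 = 4118·31 + 22, so 12^23 ≡ 22.

22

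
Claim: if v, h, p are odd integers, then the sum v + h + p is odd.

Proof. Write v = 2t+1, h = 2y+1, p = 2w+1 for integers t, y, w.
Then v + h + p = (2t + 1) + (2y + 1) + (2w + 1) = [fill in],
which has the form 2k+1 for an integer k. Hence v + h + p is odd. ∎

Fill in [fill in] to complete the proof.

(2t + 1) + (2y + 1) + (2w + 1) = 2t + 2w + 2y + 3
= 2(t + w + y + 1) + 1.
Since t + w + y + 1 is an integer, the sum is of the form 2k+1 for an integer k.

2(t + w + y + 1) + 1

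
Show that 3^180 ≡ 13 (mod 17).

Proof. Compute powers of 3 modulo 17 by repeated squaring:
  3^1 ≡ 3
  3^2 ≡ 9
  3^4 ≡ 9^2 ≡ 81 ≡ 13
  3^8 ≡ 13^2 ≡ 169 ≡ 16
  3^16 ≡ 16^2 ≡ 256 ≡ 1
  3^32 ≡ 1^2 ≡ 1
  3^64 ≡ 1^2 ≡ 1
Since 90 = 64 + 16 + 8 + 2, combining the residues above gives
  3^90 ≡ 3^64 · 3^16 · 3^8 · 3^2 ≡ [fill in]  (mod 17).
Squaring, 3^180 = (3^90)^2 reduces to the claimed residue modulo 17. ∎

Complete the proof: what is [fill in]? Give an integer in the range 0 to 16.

8

3^64 · 3^16 · 3^8 · 3^2 ≡ 1 · 1 · 16 · 9 = 144.
144 mod 17 = 8, so 3^90 ≡ 8 (mod 17).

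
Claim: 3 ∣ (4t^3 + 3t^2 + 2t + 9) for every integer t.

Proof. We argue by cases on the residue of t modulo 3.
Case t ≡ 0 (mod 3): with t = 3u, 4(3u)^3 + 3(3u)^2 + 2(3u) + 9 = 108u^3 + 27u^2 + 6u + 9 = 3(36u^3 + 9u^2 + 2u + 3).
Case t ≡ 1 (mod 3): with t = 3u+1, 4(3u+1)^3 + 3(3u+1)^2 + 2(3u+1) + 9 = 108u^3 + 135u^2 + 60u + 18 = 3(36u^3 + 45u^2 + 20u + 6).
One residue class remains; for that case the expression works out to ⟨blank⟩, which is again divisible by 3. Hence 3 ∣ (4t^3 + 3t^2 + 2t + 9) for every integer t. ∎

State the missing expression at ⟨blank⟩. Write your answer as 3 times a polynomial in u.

Only t ≡ 2 (mod 3) is unaccounted for. Put t = 3u+2:
4(3u+2)^3 + 3(3u+2)^2 + 2(3u+2) + 9 expands to 108u^3 + 243u^2 + 186u + 57,
and factoring out 3 leaves 3(36u^3 + 81u^2 + 62u + 19).

3(36u^3 + 81u^2 + 62u + 19)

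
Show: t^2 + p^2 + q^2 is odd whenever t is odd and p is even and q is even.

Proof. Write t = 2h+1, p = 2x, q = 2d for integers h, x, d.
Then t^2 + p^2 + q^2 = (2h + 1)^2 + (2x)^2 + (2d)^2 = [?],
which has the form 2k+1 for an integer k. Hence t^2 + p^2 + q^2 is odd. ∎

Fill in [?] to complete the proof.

Expanding: (2h + 1)^2 + (2x)^2 + (2d)^2 = 4d^2 + 4h^2 + 4h + 4x^2 + 1.
Every term except the constant is even, so this is 2(2d^2 + 2h^2 + 2h + 2x^2) + 1,
and 2d^2 + 2h^2 + 2h + 2x^2 ∈ ℤ gives the required form.

2(2d^2 + 2h^2 + 2h + 2x^2) + 1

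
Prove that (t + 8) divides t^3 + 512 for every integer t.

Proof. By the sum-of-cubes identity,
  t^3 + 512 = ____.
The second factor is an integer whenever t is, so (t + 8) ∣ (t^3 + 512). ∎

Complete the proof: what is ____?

(t + 8)(t^2 - 8t + 64)

Polynomial division of t^3 + 512 by t + 8 leaves remainder 0 and quotient t^2 - 8t + 64.
Hence t^3 + 512 = (t + 8)(t^2 - 8t + 64).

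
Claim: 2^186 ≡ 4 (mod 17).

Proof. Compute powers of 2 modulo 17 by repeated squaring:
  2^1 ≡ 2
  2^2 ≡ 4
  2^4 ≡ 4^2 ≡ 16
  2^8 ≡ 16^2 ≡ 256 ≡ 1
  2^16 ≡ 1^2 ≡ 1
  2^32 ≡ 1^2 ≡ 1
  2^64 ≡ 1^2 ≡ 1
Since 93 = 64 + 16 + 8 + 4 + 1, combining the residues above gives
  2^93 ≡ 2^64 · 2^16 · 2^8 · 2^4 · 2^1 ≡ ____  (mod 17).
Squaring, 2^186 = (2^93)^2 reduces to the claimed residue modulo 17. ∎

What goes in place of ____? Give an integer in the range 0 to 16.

15

2^64 · 2^16 · 2^8 · 2^4 · 2^1 ≡ 1 · 1 · 1 · 16 · 2 = 32.
32 mod 17 = 15, so 2^93 ≡ 15 (mod 17).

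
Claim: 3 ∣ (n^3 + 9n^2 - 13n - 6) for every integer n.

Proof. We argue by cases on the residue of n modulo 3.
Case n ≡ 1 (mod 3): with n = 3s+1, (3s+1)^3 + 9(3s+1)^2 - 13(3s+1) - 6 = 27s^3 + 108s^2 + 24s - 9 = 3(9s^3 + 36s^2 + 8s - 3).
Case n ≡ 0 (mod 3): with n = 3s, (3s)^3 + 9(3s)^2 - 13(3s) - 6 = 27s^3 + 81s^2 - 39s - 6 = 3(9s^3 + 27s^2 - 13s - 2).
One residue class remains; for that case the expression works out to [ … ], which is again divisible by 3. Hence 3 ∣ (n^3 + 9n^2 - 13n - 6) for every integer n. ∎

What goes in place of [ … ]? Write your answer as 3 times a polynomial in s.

3(9s^3 + 45s^2 + 35s + 4)

Only n ≡ 2 (mod 3) is unaccounted for. Put n = 3s+2:
(3s+2)^3 + 9(3s+2)^2 - 13(3s+2) - 6 expands to 27s^3 + 135s^2 + 105s + 12,
and factoring out 3 leaves 3(9s^3 + 45s^2 + 35s + 4).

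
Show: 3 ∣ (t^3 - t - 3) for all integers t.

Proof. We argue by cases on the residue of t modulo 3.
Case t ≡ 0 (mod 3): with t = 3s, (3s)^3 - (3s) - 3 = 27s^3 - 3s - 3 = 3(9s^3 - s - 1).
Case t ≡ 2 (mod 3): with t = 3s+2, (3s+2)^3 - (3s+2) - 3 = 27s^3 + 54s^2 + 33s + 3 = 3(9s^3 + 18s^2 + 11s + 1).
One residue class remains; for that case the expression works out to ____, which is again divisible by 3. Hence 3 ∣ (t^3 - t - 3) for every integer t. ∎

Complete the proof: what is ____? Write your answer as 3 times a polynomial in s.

The residues treated are {0, 2}, so the missing case is t ≡ 1 (mod 3); write t = 3s+1.
Then (3s+1)^3 - (3s+1) - 3 = 27s^3 + 27s^2 + 6s - 3 = 3(9s^3 + 9s^2 + 2s - 1).

3(9s^3 + 9s^2 + 2s - 1)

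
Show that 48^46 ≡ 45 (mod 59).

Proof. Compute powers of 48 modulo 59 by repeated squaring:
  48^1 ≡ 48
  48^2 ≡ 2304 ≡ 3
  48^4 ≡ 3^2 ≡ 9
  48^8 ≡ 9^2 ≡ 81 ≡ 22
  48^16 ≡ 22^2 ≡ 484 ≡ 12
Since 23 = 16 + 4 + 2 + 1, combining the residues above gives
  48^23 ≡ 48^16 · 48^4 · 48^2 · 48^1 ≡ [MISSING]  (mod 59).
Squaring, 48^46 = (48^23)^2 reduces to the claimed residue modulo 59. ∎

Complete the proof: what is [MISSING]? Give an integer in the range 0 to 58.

35

48^16 · 48^4 · 48^2 · 48^1 ≡ 12 · 9 · 3 · 48 = 15552.
15552 mod 59 = 35, so 48^23 ≡ 35 (mod 59).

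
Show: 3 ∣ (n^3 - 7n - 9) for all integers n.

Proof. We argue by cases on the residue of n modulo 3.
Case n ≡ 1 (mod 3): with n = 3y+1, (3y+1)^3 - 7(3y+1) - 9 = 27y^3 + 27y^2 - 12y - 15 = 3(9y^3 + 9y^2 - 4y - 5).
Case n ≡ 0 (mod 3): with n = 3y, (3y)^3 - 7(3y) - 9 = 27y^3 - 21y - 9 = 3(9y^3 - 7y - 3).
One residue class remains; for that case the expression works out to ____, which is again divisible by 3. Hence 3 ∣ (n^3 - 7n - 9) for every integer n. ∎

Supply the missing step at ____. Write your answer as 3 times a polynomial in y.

The residues treated are {1, 0}, so the missing case is n ≡ 2 (mod 3); write n = 3y+2.
Then (3y+2)^3 - 7(3y+2) - 9 = 27y^3 + 54y^2 + 15y - 15 = 3(9y^3 + 18y^2 + 5y - 5).

3(9y^3 + 18y^2 + 5y - 5)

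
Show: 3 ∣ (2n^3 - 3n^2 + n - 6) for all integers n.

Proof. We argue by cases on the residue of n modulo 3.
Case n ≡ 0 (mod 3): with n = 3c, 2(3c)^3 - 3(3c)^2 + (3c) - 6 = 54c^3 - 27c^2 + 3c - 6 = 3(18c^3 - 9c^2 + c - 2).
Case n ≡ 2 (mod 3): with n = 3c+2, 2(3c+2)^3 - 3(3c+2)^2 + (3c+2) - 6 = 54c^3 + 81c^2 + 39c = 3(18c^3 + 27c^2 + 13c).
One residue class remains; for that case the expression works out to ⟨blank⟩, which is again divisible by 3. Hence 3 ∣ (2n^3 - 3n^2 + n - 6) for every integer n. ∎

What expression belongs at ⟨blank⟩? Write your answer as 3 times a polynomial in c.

The residues treated are {0, 2}, so the missing case is n ≡ 1 (mod 3); write n = 3c+1.
Then 2(3c+1)^3 - 3(3c+1)^2 + (3c+1) - 6 = 54c^3 + 27c^2 + 3c - 6 = 3(18c^3 + 9c^2 + c - 2).

3(18c^3 + 9c^2 + c - 2)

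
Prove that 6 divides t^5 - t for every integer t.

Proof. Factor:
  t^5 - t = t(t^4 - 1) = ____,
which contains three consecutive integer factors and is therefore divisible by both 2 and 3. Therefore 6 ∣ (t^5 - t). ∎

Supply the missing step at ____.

t^4 - 1 = (t^2 - 1)(t^2 + 1), and t^2 - 1 = (t-1)(t+1).
So t(t^4 - 1) = (t - 1)t(t + 1)(t^2 + 1).

(t - 1)t(t + 1)(t^2 + 1)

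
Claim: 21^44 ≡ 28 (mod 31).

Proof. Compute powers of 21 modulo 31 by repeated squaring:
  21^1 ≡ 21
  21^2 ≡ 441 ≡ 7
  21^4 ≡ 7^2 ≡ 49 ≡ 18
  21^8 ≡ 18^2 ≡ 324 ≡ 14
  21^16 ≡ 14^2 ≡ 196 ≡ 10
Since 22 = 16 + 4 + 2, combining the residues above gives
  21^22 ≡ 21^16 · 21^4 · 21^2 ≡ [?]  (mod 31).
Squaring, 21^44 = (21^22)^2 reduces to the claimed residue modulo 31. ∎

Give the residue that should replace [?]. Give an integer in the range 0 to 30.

20

Multiply the listed residues: 10 · 18 · 7 = 180 → 1260.
Reducing modulo 31: 1260 = 40·31 + 20, so 21^22 ≡ 20.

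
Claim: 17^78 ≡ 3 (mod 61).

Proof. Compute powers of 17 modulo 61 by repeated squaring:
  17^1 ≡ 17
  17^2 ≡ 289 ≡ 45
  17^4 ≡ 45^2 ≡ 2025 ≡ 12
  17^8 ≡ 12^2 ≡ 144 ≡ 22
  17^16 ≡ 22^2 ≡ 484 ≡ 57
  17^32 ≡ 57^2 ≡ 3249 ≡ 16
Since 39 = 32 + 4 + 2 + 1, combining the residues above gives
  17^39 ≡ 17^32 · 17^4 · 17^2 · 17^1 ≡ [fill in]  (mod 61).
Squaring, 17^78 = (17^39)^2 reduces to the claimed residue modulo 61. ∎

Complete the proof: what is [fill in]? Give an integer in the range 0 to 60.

17^32 · 17^4 · 17^2 · 17^1 ≡ 16 · 12 · 45 · 17 = 146880.
146880 mod 61 = 53, so 17^39 ≡ 53 (mod 61).

53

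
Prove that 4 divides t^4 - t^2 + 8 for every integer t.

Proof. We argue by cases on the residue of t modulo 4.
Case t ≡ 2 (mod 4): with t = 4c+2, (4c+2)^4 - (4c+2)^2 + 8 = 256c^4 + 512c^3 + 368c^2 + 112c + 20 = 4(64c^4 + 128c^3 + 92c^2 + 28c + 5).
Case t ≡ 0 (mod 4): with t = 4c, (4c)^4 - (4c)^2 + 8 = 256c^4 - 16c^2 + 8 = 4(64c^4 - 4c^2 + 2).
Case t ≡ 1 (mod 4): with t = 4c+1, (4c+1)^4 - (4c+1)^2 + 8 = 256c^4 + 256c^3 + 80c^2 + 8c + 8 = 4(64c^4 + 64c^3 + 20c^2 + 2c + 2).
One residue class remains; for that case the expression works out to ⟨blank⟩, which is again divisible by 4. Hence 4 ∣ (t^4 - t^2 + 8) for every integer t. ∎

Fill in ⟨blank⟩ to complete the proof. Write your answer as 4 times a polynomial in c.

4(64c^4 + 192c^3 + 212c^2 + 102c + 20)

The residues treated are {2, 0, 1}, so the missing case is t ≡ 3 (mod 4); write t = 4c+3.
Then (4c+3)^4 - (4c+3)^2 + 8 = 256c^4 + 768c^3 + 848c^2 + 408c + 80 = 4(64c^4 + 192c^3 + 212c^2 + 102c + 20).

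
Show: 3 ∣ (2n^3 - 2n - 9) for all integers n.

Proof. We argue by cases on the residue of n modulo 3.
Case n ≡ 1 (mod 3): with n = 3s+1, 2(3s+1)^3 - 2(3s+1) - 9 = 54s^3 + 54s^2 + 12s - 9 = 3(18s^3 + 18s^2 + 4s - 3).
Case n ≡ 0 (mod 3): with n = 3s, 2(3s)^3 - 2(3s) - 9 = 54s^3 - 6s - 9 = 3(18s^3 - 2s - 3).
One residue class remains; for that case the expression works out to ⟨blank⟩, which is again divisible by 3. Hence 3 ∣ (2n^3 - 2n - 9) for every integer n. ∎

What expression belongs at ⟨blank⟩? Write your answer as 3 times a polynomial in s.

3(18s^3 + 36s^2 + 22s + 1)

The residues treated are {1, 0}, so the missing case is n ≡ 2 (mod 3); write n = 3s+2.
Then 2(3s+2)^3 - 2(3s+2) - 9 = 54s^3 + 108s^2 + 66s + 3 = 3(18s^3 + 36s^2 + 22s + 1).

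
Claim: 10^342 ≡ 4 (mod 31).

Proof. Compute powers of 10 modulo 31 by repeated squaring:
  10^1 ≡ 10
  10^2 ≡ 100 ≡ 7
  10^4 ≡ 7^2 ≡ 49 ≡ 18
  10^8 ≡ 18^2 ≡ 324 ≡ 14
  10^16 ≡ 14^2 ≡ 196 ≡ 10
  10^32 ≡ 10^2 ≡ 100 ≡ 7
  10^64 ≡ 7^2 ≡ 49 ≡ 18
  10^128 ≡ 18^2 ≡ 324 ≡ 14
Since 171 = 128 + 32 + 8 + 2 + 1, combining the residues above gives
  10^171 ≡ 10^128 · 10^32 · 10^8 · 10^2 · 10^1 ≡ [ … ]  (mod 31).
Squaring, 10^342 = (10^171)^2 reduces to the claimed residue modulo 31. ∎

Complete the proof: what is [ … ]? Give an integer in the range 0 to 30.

2

10^128 · 10^32 · 10^8 · 10^2 · 10^1 ≡ 14 · 7 · 14 · 7 · 10 = 96040.
96040 mod 31 = 2, so 10^171 ≡ 2 (mod 31).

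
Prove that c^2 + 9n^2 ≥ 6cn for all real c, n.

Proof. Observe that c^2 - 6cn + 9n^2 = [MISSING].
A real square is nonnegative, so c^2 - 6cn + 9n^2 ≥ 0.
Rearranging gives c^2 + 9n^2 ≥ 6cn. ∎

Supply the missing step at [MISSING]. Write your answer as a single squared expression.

(c - 3n)^2

The leading and trailing coefficients are 1^2 and 3^2, and 6 = 2·1·3, so the trinomial is (c - 3n)^2.
Hence c^2 - 6cn + 9n^2 ≥ 0.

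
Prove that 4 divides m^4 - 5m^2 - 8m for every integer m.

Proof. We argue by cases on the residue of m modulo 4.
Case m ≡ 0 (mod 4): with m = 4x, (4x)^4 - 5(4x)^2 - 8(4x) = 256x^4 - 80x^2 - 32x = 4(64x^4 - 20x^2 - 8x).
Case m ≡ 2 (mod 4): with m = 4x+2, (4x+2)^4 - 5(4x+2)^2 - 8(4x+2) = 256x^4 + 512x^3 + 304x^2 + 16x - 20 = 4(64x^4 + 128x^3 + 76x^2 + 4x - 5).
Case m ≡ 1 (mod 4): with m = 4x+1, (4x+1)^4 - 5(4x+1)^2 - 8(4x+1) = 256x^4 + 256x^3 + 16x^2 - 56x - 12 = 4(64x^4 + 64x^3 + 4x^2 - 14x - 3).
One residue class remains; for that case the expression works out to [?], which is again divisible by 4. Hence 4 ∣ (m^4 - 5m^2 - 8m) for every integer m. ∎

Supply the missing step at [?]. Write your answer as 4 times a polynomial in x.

Only m ≡ 3 (mod 4) is unaccounted for. Put m = 4x+3:
(4x+3)^4 - 5(4x+3)^2 - 8(4x+3) expands to 256x^4 + 768x^3 + 784x^2 + 280x + 12,
and factoring out 4 leaves 4(64x^4 + 192x^3 + 196x^2 + 70x + 3).

4(64x^4 + 192x^3 + 196x^2 + 70x + 3)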